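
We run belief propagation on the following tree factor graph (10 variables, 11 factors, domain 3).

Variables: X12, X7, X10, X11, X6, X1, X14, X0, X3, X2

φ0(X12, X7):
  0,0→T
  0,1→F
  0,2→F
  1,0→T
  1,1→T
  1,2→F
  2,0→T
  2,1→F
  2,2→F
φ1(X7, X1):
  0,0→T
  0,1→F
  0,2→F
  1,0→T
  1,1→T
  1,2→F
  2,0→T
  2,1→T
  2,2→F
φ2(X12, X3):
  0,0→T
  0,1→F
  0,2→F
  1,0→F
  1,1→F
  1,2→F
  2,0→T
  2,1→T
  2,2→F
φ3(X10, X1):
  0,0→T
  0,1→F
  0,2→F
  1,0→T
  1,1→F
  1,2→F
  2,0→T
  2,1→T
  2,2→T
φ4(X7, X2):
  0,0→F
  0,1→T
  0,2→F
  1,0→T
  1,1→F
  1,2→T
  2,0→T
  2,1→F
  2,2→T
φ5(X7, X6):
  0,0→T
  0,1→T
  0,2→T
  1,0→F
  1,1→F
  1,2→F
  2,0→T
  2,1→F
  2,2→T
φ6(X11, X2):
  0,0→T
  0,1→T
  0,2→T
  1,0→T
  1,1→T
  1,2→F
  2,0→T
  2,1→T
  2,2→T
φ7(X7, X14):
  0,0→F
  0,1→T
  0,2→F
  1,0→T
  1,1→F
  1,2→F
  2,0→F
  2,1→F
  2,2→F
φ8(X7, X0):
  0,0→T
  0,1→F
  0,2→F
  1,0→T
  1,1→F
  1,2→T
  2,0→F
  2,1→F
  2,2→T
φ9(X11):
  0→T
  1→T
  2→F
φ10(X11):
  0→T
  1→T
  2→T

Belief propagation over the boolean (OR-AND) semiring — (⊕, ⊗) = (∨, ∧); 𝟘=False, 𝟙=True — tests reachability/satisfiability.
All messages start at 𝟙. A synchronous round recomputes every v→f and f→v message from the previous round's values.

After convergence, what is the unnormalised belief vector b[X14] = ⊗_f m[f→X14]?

b[X14] = [F, T, F]

init: all messages = 𝟙 over 3 values
r1 m[φ0→X12] = [T, T, T]
r1 m[φ0→X7] = [T, T, F]
r1 m[φ1→X7] = [T, T, T]
r1 m[φ1→X1] = [T, T, F]
r1 m[φ2→X12] = [T, F, T]
r1 m[φ2→X3] = [T, T, F]
r1 m[φ3→X10] = [T, T, T]
r1 m[φ3→X1] = [T, T, T]
r1 m[φ4→X7] = [T, T, T]
r1 m[φ4→X2] = [T, T, T]
r1 m[φ5→X7] = [T, F, T]
r1 m[φ5→X6] = [T, T, T]
r1 m[φ6→X11] = [T, T, T]
r1 m[φ6→X2] = [T, T, T]
r1 m[φ7→X7] = [T, T, F]
r1 m[φ7→X14] = [T, T, F]
r1 m[φ8→X7] = [T, T, T]
r1 m[φ8→X0] = [T, F, T]
r1 m[φ9→X11] = [T, T, F]
r1 m[φ10→X11] = [T, T, T]
r1 m[X12→φ0] = [T, T, T]
r1 m[X12→φ2] = [T, T, T]
r1 m[X7→φ0] = [T, T, T]
r1 m[X7→φ1] = [T, T, T]
r1 m[X7→φ4] = [T, T, T]
r1 m[X7→φ5] = [T, T, T]
r1 m[X7→φ7] = [T, T, T]
r1 m[X7→φ8] = [T, T, T]
r1 m[X10→φ3] = [T, T, T]
r1 m[X11→φ6] = [T, T, T]
r1 m[X11→φ9] = [T, T, T]
r1 m[X11→φ10] = [T, T, T]
r1 m[X6→φ5] = [T, T, T]
r1 m[X1→φ1] = [T, T, T]
r1 m[X1→φ3] = [T, T, T]
r1 m[X14→φ7] = [T, T, T]
r1 m[X0→φ8] = [T, T, T]
r1 m[X3→φ2] = [T, T, T]
r1 m[X2→φ4] = [T, T, T]
r1 m[X2→φ6] = [T, T, T]
r2 m[φ0→X12] = [T, T, T]
r2 m[φ0→X7] = [T, T, F]
r2 m[φ1→X7] = [T, T, T]
r2 m[φ1→X1] = [T, T, F]
r2 m[φ2→X12] = [T, F, T]
r2 m[φ2→X3] = [T, T, F]
r2 m[φ3→X10] = [T, T, T]
r2 m[φ3→X1] = [T, T, T]
r2 m[φ4→X7] = [T, T, T]
r2 m[φ4→X2] = [T, T, T]
r2 m[φ5→X7] = [T, F, T]
r2 m[φ5→X6] = [T, T, T]
r2 m[φ6→X11] = [T, T, T]
r2 m[φ6→X2] = [T, T, T]
r2 m[φ7→X7] = [T, T, F]
r2 m[φ7→X14] = [T, T, F]
r2 m[φ8→X7] = [T, T, T]
r2 m[φ8→X0] = [T, F, T]
r2 m[φ9→X11] = [T, T, F]
r2 m[φ10→X11] = [T, T, T]
r2 m[X12→φ0] = [T, F, T]
r2 m[X12→φ2] = [T, T, T]
r2 m[X7→φ0] = [T, F, F]
r2 m[X7→φ1] = [T, F, F]
r2 m[X7→φ4] = [T, F, F]
r2 m[X7→φ5] = [T, T, F]
r2 m[X7→φ7] = [T, F, F]
r2 m[X7→φ8] = [T, F, F]
r2 m[X10→φ3] = [T, T, T]
r2 m[X11→φ6] = [T, T, F]
r2 m[X11→φ9] = [T, T, T]
r2 m[X11→φ10] = [T, T, F]
r2 m[X6→φ5] = [T, T, T]
r2 m[X1→φ1] = [T, T, T]
r2 m[X1→φ3] = [T, T, F]
r2 m[X14→φ7] = [T, T, T]
r2 m[X0→φ8] = [T, T, T]
r2 m[X3→φ2] = [T, T, T]
r2 m[X2→φ4] = [T, T, T]
r2 m[X2→φ6] = [T, T, T]
r3 m[φ0→X12] = [T, T, T]
r3 m[φ0→X7] = [T, F, F]
r3 m[φ1→X7] = [T, T, T]
r3 m[φ1→X1] = [T, F, F]
r3 m[φ2→X12] = [T, F, T]
r3 m[φ2→X3] = [T, T, F]
r3 m[φ3→X10] = [T, T, T]
r3 m[φ3→X1] = [T, T, T]
r3 m[φ4→X7] = [T, T, T]
r3 m[φ4→X2] = [F, T, F]
r3 m[φ5→X7] = [T, F, T]
r3 m[φ5→X6] = [T, T, T]
r3 m[φ6→X11] = [T, T, T]
r3 m[φ6→X2] = [T, T, T]
r3 m[φ7→X7] = [T, T, F]
r3 m[φ7→X14] = [F, T, F]
r3 m[φ8→X7] = [T, T, T]
r3 m[φ8→X0] = [T, F, F]
r3 m[φ9→X11] = [T, T, F]
r3 m[φ10→X11] = [T, T, T]
r3 m[X12→φ0] = [T, F, T]
r3 m[X12→φ2] = [T, T, T]
r3 m[X7→φ0] = [T, F, F]
r3 m[X7→φ1] = [T, F, F]
r3 m[X7→φ4] = [T, F, F]
r3 m[X7→φ5] = [T, T, F]
r3 m[X7→φ7] = [T, F, F]
r3 m[X7→φ8] = [T, F, F]
r3 m[X10→φ3] = [T, T, T]
r3 m[X11→φ6] = [T, T, F]
r3 m[X11→φ9] = [T, T, T]
r3 m[X11→φ10] = [T, T, F]
r3 m[X6→φ5] = [T, T, T]
r3 m[X1→φ1] = [T, T, T]
r3 m[X1→φ3] = [T, T, F]
r3 m[X14→φ7] = [T, T, T]
r3 m[X0→φ8] = [T, T, T]
r3 m[X3→φ2] = [T, T, T]
r3 m[X2→φ4] = [T, T, T]
r3 m[X2→φ6] = [T, T, T]
r4 m[φ0→X12] = [T, T, T]
r4 m[φ0→X7] = [T, F, F]
r4 m[φ1→X7] = [T, T, T]
r4 m[φ1→X1] = [T, F, F]
r4 m[φ2→X12] = [T, F, T]
r4 m[φ2→X3] = [T, T, F]
r4 m[φ3→X10] = [T, T, T]
r4 m[φ3→X1] = [T, T, T]
r4 m[φ4→X7] = [T, T, T]
r4 m[φ4→X2] = [F, T, F]
r4 m[φ5→X7] = [T, F, T]
r4 m[φ5→X6] = [T, T, T]
r4 m[φ6→X11] = [T, T, T]
r4 m[φ6→X2] = [T, T, T]
r4 m[φ7→X7] = [T, T, F]
r4 m[φ7→X14] = [F, T, F]
r4 m[φ8→X7] = [T, T, T]
r4 m[φ8→X0] = [T, F, F]
r4 m[φ9→X11] = [T, T, F]
r4 m[φ10→X11] = [T, T, T]
r4 m[X12→φ0] = [T, F, T]
r4 m[X12→φ2] = [T, T, T]
r4 m[X7→φ0] = [T, F, F]
r4 m[X7→φ1] = [T, F, F]
r4 m[X7→φ4] = [T, F, F]
r4 m[X7→φ5] = [T, F, F]
r4 m[X7→φ7] = [T, F, F]
r4 m[X7→φ8] = [T, F, F]
r4 m[X10→φ3] = [T, T, T]
r4 m[X11→φ6] = [T, T, F]
r4 m[X11→φ9] = [T, T, T]
r4 m[X11→φ10] = [T, T, F]
r4 m[X6→φ5] = [T, T, T]
r4 m[X1→φ1] = [T, T, T]
r4 m[X1→φ3] = [T, F, F]
r4 m[X14→φ7] = [T, T, T]
r4 m[X0→φ8] = [T, T, T]
r4 m[X3→φ2] = [T, T, T]
r4 m[X2→φ4] = [T, T, T]
r4 m[X2→φ6] = [F, T, F]
r5 m[φ0→X12] = [T, T, T]
r5 m[φ0→X7] = [T, F, F]
r5 m[φ1→X7] = [T, T, T]
r5 m[φ1→X1] = [T, F, F]
r5 m[φ2→X12] = [T, F, T]
r5 m[φ2→X3] = [T, T, F]
r5 m[φ3→X10] = [T, T, T]
r5 m[φ3→X1] = [T, T, T]
r5 m[φ4→X7] = [T, T, T]
r5 m[φ4→X2] = [F, T, F]
r5 m[φ5→X7] = [T, F, T]
r5 m[φ5→X6] = [T, T, T]
r5 m[φ6→X11] = [T, T, T]
r5 m[φ6→X2] = [T, T, T]
r5 m[φ7→X7] = [T, T, F]
r5 m[φ7→X14] = [F, T, F]
r5 m[φ8→X7] = [T, T, T]
r5 m[φ8→X0] = [T, F, F]
r5 m[φ9→X11] = [T, T, F]
r5 m[φ10→X11] = [T, T, T]
r5 m[X12→φ0] = [T, F, T]
r5 m[X12→φ2] = [T, T, T]
r5 m[X7→φ0] = [T, F, F]
r5 m[X7→φ1] = [T, F, F]
r5 m[X7→φ4] = [T, F, F]
r5 m[X7→φ5] = [T, F, F]
r5 m[X7→φ7] = [T, F, F]
r5 m[X7→φ8] = [T, F, F]
r5 m[X10→φ3] = [T, T, T]
r5 m[X11→φ6] = [T, T, F]
r5 m[X11→φ9] = [T, T, T]
r5 m[X11→φ10] = [T, T, F]
r5 m[X6→φ5] = [T, T, T]
r5 m[X1→φ1] = [T, T, T]
r5 m[X1→φ3] = [T, F, F]
r5 m[X14→φ7] = [T, T, T]
r5 m[X0→φ8] = [T, T, T]
r5 m[X3→φ2] = [T, T, T]
r5 m[X2→φ4] = [T, T, T]
r5 m[X2→φ6] = [F, T, F]
fixed point reached at round 5
b[X14] = ⊗ incoming = [F, T, F]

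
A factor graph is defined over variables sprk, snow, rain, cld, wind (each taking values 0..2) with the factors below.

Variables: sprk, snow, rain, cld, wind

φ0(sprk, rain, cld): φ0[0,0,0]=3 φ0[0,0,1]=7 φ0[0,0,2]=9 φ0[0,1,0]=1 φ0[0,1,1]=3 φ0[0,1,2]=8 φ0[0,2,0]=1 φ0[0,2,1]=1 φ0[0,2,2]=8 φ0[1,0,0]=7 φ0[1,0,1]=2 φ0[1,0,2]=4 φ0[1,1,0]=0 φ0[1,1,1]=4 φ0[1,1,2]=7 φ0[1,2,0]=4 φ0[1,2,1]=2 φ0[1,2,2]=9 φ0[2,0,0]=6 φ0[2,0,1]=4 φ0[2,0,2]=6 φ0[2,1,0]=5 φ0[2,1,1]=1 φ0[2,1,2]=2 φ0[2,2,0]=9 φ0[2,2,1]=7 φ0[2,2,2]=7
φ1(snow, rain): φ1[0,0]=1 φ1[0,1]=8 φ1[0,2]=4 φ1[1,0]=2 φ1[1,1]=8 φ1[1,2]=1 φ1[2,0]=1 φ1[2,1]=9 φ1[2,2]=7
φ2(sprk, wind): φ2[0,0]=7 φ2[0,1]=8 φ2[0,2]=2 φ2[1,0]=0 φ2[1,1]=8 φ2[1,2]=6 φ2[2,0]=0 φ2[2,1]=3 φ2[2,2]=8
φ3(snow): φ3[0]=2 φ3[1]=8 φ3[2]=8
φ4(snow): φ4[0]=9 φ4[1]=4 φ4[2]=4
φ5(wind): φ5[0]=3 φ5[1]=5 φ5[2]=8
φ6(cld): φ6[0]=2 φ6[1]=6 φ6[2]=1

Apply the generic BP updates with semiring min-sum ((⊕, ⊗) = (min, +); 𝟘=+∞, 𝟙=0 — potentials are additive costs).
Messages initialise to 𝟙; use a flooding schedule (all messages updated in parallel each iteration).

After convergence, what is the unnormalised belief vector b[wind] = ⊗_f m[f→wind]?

init: all messages = 𝟙 over 3 values
r1 m[φ0→sprk] = [1, 0, 1]
r1 m[φ0→rain] = [2, 0, 1]
r1 m[φ0→cld] = [0, 1, 2]
r1 m[φ1→snow] = [1, 1, 1]
r1 m[φ1→rain] = [1, 8, 1]
r1 m[φ2→sprk] = [2, 0, 0]
r1 m[φ2→wind] = [0, 3, 2]
r1 m[φ3→snow] = [2, 8, 8]
r1 m[φ4→snow] = [9, 4, 4]
r1 m[φ5→wind] = [3, 5, 8]
r1 m[φ6→cld] = [2, 6, 1]
r1 m[sprk→φ0] = [0, 0, 0]
r1 m[sprk→φ2] = [0, 0, 0]
r1 m[snow→φ1] = [0, 0, 0]
r1 m[snow→φ3] = [0, 0, 0]
r1 m[snow→φ4] = [0, 0, 0]
r1 m[rain→φ0] = [0, 0, 0]
r1 m[rain→φ1] = [0, 0, 0]
r1 m[cld→φ0] = [0, 0, 0]
r1 m[cld→φ6] = [0, 0, 0]
r1 m[wind→φ2] = [0, 0, 0]
r1 m[wind→φ5] = [0, 0, 0]
r2 m[φ0→sprk] = [1, 0, 1]
r2 m[φ0→rain] = [2, 0, 1]
r2 m[φ0→cld] = [0, 1, 2]
r2 m[φ1→snow] = [1, 1, 1]
r2 m[φ1→rain] = [1, 8, 1]
r2 m[φ2→sprk] = [2, 0, 0]
r2 m[φ2→wind] = [0, 3, 2]
r2 m[φ3→snow] = [2, 8, 8]
r2 m[φ4→snow] = [9, 4, 4]
r2 m[φ5→wind] = [3, 5, 8]
r2 m[φ6→cld] = [2, 6, 1]
r2 m[sprk→φ0] = [2, 0, 0]
r2 m[sprk→φ2] = [1, 0, 1]
r2 m[snow→φ1] = [11, 12, 12]
r2 m[snow→φ3] = [10, 5, 5]
r2 m[snow→φ4] = [3, 9, 9]
r2 m[rain→φ0] = [1, 8, 1]
r2 m[rain→φ1] = [2, 0, 1]
r2 m[cld→φ0] = [2, 6, 1]
r2 m[cld→φ6] = [0, 1, 2]
r2 m[wind→φ2] = [3, 5, 8]
r2 m[wind→φ5] = [0, 3, 2]
r3 m[φ0→sprk] = [4, 6, 8]
r3 m[φ0→rain] = [5, 2, 5]
r3 m[φ0→cld] = [4, 3, 5]
r3 m[φ1→snow] = [3, 2, 3]
r3 m[φ1→rain] = [12, 19, 13]
r3 m[φ2→sprk] = [10, 3, 3]
r3 m[φ2→wind] = [0, 4, 3]
r3 m[φ3→snow] = [2, 8, 8]
r3 m[φ4→snow] = [9, 4, 4]
r3 m[φ5→wind] = [3, 5, 8]
r3 m[φ6→cld] = [2, 6, 1]
r3 m[sprk→φ0] = [2, 0, 0]
r3 m[sprk→φ2] = [1, 0, 1]
r3 m[snow→φ1] = [11, 12, 12]
r3 m[snow→φ3] = [10, 5, 5]
r3 m[snow→φ4] = [3, 9, 9]
r3 m[rain→φ0] = [1, 8, 1]
r3 m[rain→φ1] = [2, 0, 1]
r3 m[cld→φ0] = [2, 6, 1]
r3 m[cld→φ6] = [0, 1, 2]
r3 m[wind→φ2] = [3, 5, 8]
r3 m[wind→φ5] = [0, 3, 2]
r4 m[φ0→sprk] = [4, 6, 8]
r4 m[φ0→rain] = [5, 2, 5]
r4 m[φ0→cld] = [4, 3, 5]
r4 m[φ1→snow] = [3, 2, 3]
r4 m[φ1→rain] = [12, 19, 13]
r4 m[φ2→sprk] = [10, 3, 3]
r4 m[φ2→wind] = [0, 4, 3]
r4 m[φ3→snow] = [2, 8, 8]
r4 m[φ4→snow] = [9, 4, 4]
r4 m[φ5→wind] = [3, 5, 8]
r4 m[φ6→cld] = [2, 6, 1]
r4 m[sprk→φ0] = [10, 3, 3]
r4 m[sprk→φ2] = [4, 6, 8]
r4 m[snow→φ1] = [11, 12, 12]
r4 m[snow→φ3] = [12, 6, 7]
r4 m[snow→φ4] = [5, 10, 11]
r4 m[rain→φ0] = [12, 19, 13]
r4 m[rain→φ1] = [5, 2, 5]
r4 m[cld→φ0] = [2, 6, 1]
r4 m[cld→φ6] = [4, 3, 5]
r4 m[wind→φ2] = [3, 5, 8]
r4 m[wind→φ5] = [0, 4, 3]
r5 m[φ0→sprk] = [16, 17, 19]
r5 m[φ0→rain] = [8, 5, 9]
r5 m[φ0→cld] = [20, 17, 19]
r5 m[φ1→snow] = [6, 6, 6]
r5 m[φ1→rain] = [12, 19, 13]
r5 m[φ2→sprk] = [10, 3, 3]
r5 m[φ2→wind] = [6, 11, 6]
r5 m[φ3→snow] = [2, 8, 8]
r5 m[φ4→snow] = [9, 4, 4]
r5 m[φ5→wind] = [3, 5, 8]
r5 m[φ6→cld] = [2, 6, 1]
r5 m[sprk→φ0] = [10, 3, 3]
r5 m[sprk→φ2] = [4, 6, 8]
r5 m[snow→φ1] = [11, 12, 12]
r5 m[snow→φ3] = [12, 6, 7]
r5 m[snow→φ4] = [5, 10, 11]
r5 m[rain→φ0] = [12, 19, 13]
r5 m[rain→φ1] = [5, 2, 5]
r5 m[cld→φ0] = [2, 6, 1]
r5 m[cld→φ6] = [4, 3, 5]
r5 m[wind→φ2] = [3, 5, 8]
r5 m[wind→φ5] = [0, 4, 3]
r6 m[φ0→sprk] = [16, 17, 19]
r6 m[φ0→rain] = [8, 5, 9]
r6 m[φ0→cld] = [20, 17, 19]
r6 m[φ1→snow] = [6, 6, 6]
r6 m[φ1→rain] = [12, 19, 13]
r6 m[φ2→sprk] = [10, 3, 3]
r6 m[φ2→wind] = [6, 11, 6]
r6 m[φ3→snow] = [2, 8, 8]
r6 m[φ4→snow] = [9, 4, 4]
r6 m[φ5→wind] = [3, 5, 8]
r6 m[φ6→cld] = [2, 6, 1]
r6 m[sprk→φ0] = [10, 3, 3]
r6 m[sprk→φ2] = [16, 17, 19]
r6 m[snow→φ1] = [11, 12, 12]
r6 m[snow→φ3] = [15, 10, 10]
r6 m[snow→φ4] = [8, 14, 14]
r6 m[rain→φ0] = [12, 19, 13]
r6 m[rain→φ1] = [8, 5, 9]
r6 m[cld→φ0] = [2, 6, 1]
r6 m[cld→φ6] = [20, 17, 19]
r6 m[wind→φ2] = [3, 5, 8]
r6 m[wind→φ5] = [6, 11, 6]
r7 m[φ0→sprk] = [16, 17, 19]
r7 m[φ0→rain] = [8, 5, 9]
r7 m[φ0→cld] = [20, 17, 19]
r7 m[φ1→snow] = [9, 10, 9]
r7 m[φ1→rain] = [12, 19, 13]
r7 m[φ2→sprk] = [10, 3, 3]
r7 m[φ2→wind] = [17, 22, 18]
r7 m[φ3→snow] = [2, 8, 8]
r7 m[φ4→snow] = [9, 4, 4]
r7 m[φ5→wind] = [3, 5, 8]
r7 m[φ6→cld] = [2, 6, 1]
r7 m[sprk→φ0] = [10, 3, 3]
r7 m[sprk→φ2] = [16, 17, 19]
r7 m[snow→φ1] = [11, 12, 12]
r7 m[snow→φ3] = [15, 10, 10]
r7 m[snow→φ4] = [8, 14, 14]
r7 m[rain→φ0] = [12, 19, 13]
r7 m[rain→φ1] = [8, 5, 9]
r7 m[cld→φ0] = [2, 6, 1]
r7 m[cld→φ6] = [20, 17, 19]
r7 m[wind→φ2] = [3, 5, 8]
r7 m[wind→φ5] = [6, 11, 6]
r8 m[φ0→sprk] = [16, 17, 19]
r8 m[φ0→rain] = [8, 5, 9]
r8 m[φ0→cld] = [20, 17, 19]
r8 m[φ1→snow] = [9, 10, 9]
r8 m[φ1→rain] = [12, 19, 13]
r8 m[φ2→sprk] = [10, 3, 3]
r8 m[φ2→wind] = [17, 22, 18]
r8 m[φ3→snow] = [2, 8, 8]
r8 m[φ4→snow] = [9, 4, 4]
r8 m[φ5→wind] = [3, 5, 8]
r8 m[φ6→cld] = [2, 6, 1]
r8 m[sprk→φ0] = [10, 3, 3]
r8 m[sprk→φ2] = [16, 17, 19]
r8 m[snow→φ1] = [11, 12, 12]
r8 m[snow→φ3] = [18, 14, 13]
r8 m[snow→φ4] = [11, 18, 17]
r8 m[rain→φ0] = [12, 19, 13]
r8 m[rain→φ1] = [8, 5, 9]
r8 m[cld→φ0] = [2, 6, 1]
r8 m[cld→φ6] = [20, 17, 19]
r8 m[wind→φ2] = [3, 5, 8]
r8 m[wind→φ5] = [17, 22, 18]
r9 m[φ0→sprk] = [16, 17, 19]
r9 m[φ0→rain] = [8, 5, 9]
r9 m[φ0→cld] = [20, 17, 19]
r9 m[φ1→snow] = [9, 10, 9]
r9 m[φ1→rain] = [12, 19, 13]
r9 m[φ2→sprk] = [10, 3, 3]
r9 m[φ2→wind] = [17, 22, 18]
r9 m[φ3→snow] = [2, 8, 8]
r9 m[φ4→snow] = [9, 4, 4]
r9 m[φ5→wind] = [3, 5, 8]
r9 m[φ6→cld] = [2, 6, 1]
r9 m[sprk→φ0] = [10, 3, 3]
r9 m[sprk→φ2] = [16, 17, 19]
r9 m[snow→φ1] = [11, 12, 12]
r9 m[snow→φ3] = [18, 14, 13]
r9 m[snow→φ4] = [11, 18, 17]
r9 m[rain→φ0] = [12, 19, 13]
r9 m[rain→φ1] = [8, 5, 9]
r9 m[cld→φ0] = [2, 6, 1]
r9 m[cld→φ6] = [20, 17, 19]
r9 m[wind→φ2] = [3, 5, 8]
r9 m[wind→φ5] = [17, 22, 18]
fixed point reached at round 9
b[wind] = ⊗ incoming = [20, 27, 26]

b[wind] = [20, 27, 26]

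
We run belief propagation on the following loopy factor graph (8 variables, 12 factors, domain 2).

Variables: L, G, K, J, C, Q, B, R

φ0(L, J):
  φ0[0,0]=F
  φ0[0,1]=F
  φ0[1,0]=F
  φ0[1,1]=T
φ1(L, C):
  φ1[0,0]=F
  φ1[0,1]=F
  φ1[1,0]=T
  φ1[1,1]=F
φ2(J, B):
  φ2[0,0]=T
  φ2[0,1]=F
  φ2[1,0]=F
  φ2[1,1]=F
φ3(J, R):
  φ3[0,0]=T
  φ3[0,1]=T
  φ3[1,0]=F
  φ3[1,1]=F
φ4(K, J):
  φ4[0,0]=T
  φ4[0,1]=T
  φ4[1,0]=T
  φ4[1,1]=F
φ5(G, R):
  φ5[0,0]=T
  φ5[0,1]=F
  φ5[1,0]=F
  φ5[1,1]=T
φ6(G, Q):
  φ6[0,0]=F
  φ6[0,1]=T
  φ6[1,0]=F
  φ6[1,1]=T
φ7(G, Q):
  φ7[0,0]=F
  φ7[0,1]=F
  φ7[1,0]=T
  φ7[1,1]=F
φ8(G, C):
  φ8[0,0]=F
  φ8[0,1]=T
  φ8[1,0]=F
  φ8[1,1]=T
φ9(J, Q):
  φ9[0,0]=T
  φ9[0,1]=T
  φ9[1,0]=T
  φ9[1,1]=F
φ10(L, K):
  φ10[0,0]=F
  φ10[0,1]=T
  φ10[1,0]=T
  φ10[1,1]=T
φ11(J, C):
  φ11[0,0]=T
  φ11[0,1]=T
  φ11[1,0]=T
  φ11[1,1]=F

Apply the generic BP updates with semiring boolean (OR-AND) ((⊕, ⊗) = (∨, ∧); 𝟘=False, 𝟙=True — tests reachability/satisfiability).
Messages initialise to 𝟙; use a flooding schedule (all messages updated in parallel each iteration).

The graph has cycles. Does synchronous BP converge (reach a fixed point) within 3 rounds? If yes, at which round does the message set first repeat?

init: all messages = 𝟙 over 2 values
r1 m[φ0→L] = [F, T]
r1 m[φ0→J] = [F, T]
r1 m[φ1→L] = [F, T]
r1 m[φ1→C] = [T, F]
r1 m[φ2→J] = [T, F]
r1 m[φ2→B] = [T, F]
r1 m[φ3→J] = [T, F]
r1 m[φ3→R] = [T, T]
r1 m[φ4→K] = [T, T]
r1 m[φ4→J] = [T, T]
r1 m[φ5→G] = [T, T]
r1 m[φ5→R] = [T, T]
r1 m[φ6→G] = [T, T]
r1 m[φ6→Q] = [F, T]
r1 m[φ7→G] = [F, T]
r1 m[φ7→Q] = [T, F]
r1 m[φ8→G] = [T, T]
r1 m[φ8→C] = [F, T]
r1 m[φ9→J] = [T, T]
r1 m[φ9→Q] = [T, T]
r1 m[φ10→L] = [T, T]
r1 m[φ10→K] = [T, T]
r1 m[φ11→J] = [T, T]
r1 m[φ11→C] = [T, T]
r1 m[L→φ0] = [T, T]
r1 m[L→φ1] = [T, T]
r1 m[L→φ10] = [T, T]
r1 m[G→φ5] = [T, T]
r1 m[G→φ6] = [T, T]
r1 m[G→φ7] = [T, T]
r1 m[G→φ8] = [T, T]
r1 m[K→φ4] = [T, T]
r1 m[K→φ10] = [T, T]
r1 m[J→φ0] = [T, T]
r1 m[J→φ2] = [T, T]
r1 m[J→φ3] = [T, T]
r1 m[J→φ4] = [T, T]
r1 m[J→φ9] = [T, T]
r1 m[J→φ11] = [T, T]
r1 m[C→φ1] = [T, T]
r1 m[C→φ8] = [T, T]
r1 m[C→φ11] = [T, T]
r1 m[Q→φ6] = [T, T]
r1 m[Q→φ7] = [T, T]
r1 m[Q→φ9] = [T, T]
r1 m[B→φ2] = [T, T]
r1 m[R→φ3] = [T, T]
r1 m[R→φ5] = [T, T]
r2 m[φ0→L] = [F, T]
r2 m[φ0→J] = [F, T]
r2 m[φ1→L] = [F, T]
r2 m[φ1→C] = [T, F]
r2 m[φ2→J] = [T, F]
r2 m[φ2→B] = [T, F]
r2 m[φ3→J] = [T, F]
r2 m[φ3→R] = [T, T]
r2 m[φ4→K] = [T, T]
r2 m[φ4→J] = [T, T]
r2 m[φ5→G] = [T, T]
r2 m[φ5→R] = [T, T]
r2 m[φ6→G] = [T, T]
r2 m[φ6→Q] = [F, T]
r2 m[φ7→G] = [F, T]
r2 m[φ7→Q] = [T, F]
r2 m[φ8→G] = [T, T]
r2 m[φ8→C] = [F, T]
r2 m[φ9→J] = [T, T]
r2 m[φ9→Q] = [T, T]
r2 m[φ10→L] = [T, T]
r2 m[φ10→K] = [T, T]
r2 m[φ11→J] = [T, T]
r2 m[φ11→C] = [T, T]
r2 m[L→φ0] = [F, T]
r2 m[L→φ1] = [F, T]
r2 m[L→φ10] = [F, T]
r2 m[G→φ5] = [F, T]
r2 m[G→φ6] = [F, T]
r2 m[G→φ7] = [T, T]
r2 m[G→φ8] = [F, T]
r2 m[K→φ4] = [T, T]
r2 m[K→φ10] = [T, T]
r2 m[J→φ0] = [T, F]
r2 m[J→φ2] = [F, F]
r2 m[J→φ3] = [F, F]
r2 m[J→φ4] = [F, F]
r2 m[J→φ9] = [F, F]
r2 m[J→φ11] = [F, F]
r2 m[C→φ1] = [F, T]
r2 m[C→φ8] = [T, F]
r2 m[C→φ11] = [F, F]
r2 m[Q→φ6] = [T, F]
r2 m[Q→φ7] = [F, T]
r2 m[Q→φ9] = [F, F]
r2 m[B→φ2] = [T, T]
r2 m[R→φ3] = [T, T]
r2 m[R→φ5] = [T, T]
r3 m[φ0→L] = [F, F]
r3 m[φ0→J] = [F, T]
r3 m[φ1→L] = [F, F]
r3 m[φ1→C] = [T, F]
r3 m[φ2→J] = [T, F]
r3 m[φ2→B] = [F, F]
r3 m[φ3→J] = [T, F]
r3 m[φ3→R] = [F, F]
r3 m[φ4→K] = [F, F]
r3 m[φ4→J] = [T, T]
r3 m[φ5→G] = [T, T]
r3 m[φ5→R] = [F, T]
r3 m[φ6→G] = [F, F]
r3 m[φ6→Q] = [F, T]
r3 m[φ7→G] = [F, F]
r3 m[φ7→Q] = [T, F]
r3 m[φ8→G] = [F, F]
r3 m[φ8→C] = [F, T]
r3 m[φ9→J] = [F, F]
r3 m[φ9→Q] = [F, F]
r3 m[φ10→L] = [T, T]
r3 m[φ10→K] = [T, T]
r3 m[φ11→J] = [F, F]
r3 m[φ11→C] = [F, F]
r3 m[L→φ0] = [F, T]
r3 m[L→φ1] = [F, T]
r3 m[L→φ10] = [F, T]
r3 m[G→φ5] = [F, T]
r3 m[G→φ6] = [F, T]
r3 m[G→φ7] = [T, T]
r3 m[G→φ8] = [F, T]
r3 m[K→φ4] = [T, T]
r3 m[K→φ10] = [T, T]
r3 m[J→φ0] = [T, F]
r3 m[J→φ2] = [F, F]
r3 m[J→φ3] = [F, F]
r3 m[J→φ4] = [F, F]
r3 m[J→φ9] = [F, F]
r3 m[J→φ11] = [F, F]
r3 m[C→φ1] = [F, T]
r3 m[C→φ8] = [T, F]
r3 m[C→φ11] = [F, F]
r3 m[Q→φ6] = [T, F]
r3 m[Q→φ7] = [F, T]
r3 m[Q→φ9] = [F, F]
r3 m[B→φ2] = [T, T]
r3 m[R→φ3] = [T, T]
r3 m[R→φ5] = [T, T]
no fixed point within 3 rounds

NOT CONVERGED within 3 rounds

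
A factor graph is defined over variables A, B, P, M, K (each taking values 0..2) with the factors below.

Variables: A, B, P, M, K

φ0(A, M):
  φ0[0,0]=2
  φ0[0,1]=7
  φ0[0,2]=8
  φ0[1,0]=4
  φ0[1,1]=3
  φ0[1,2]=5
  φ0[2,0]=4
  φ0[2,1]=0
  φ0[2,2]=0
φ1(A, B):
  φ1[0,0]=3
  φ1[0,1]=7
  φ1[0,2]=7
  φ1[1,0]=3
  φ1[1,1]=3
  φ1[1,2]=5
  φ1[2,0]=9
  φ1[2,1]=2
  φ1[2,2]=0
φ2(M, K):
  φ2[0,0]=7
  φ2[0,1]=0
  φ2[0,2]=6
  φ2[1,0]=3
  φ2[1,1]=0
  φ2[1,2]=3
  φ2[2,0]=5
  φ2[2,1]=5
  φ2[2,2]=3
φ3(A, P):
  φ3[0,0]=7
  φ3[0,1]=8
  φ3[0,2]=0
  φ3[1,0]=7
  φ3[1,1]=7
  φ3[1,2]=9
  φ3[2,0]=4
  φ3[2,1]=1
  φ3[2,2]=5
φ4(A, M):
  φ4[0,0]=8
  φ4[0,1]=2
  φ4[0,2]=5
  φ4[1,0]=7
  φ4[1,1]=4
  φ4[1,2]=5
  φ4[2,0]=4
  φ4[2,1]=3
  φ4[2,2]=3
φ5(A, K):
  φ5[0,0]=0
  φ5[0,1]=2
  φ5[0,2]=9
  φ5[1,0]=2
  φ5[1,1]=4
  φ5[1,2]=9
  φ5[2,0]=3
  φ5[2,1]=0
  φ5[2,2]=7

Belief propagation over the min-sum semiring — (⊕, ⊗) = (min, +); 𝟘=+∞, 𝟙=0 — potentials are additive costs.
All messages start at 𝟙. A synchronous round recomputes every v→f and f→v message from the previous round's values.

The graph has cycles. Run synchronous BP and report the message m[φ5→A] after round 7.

init: all messages = 𝟙 over 3 values
r1 m[φ0→A] = [2, 3, 0]
r1 m[φ0→M] = [2, 0, 0]
r1 m[φ1→A] = [3, 3, 0]
r1 m[φ1→B] = [3, 2, 0]
r1 m[φ2→M] = [0, 0, 3]
r1 m[φ2→K] = [3, 0, 3]
r1 m[φ3→A] = [0, 7, 1]
r1 m[φ3→P] = [4, 1, 0]
r1 m[φ4→A] = [2, 4, 3]
r1 m[φ4→M] = [4, 2, 3]
r1 m[φ5→A] = [0, 2, 0]
r1 m[φ5→K] = [0, 0, 7]
r1 m[A→φ0] = [0, 0, 0]
r1 m[A→φ1] = [0, 0, 0]
r1 m[A→φ3] = [0, 0, 0]
r1 m[A→φ4] = [0, 0, 0]
r1 m[A→φ5] = [0, 0, 0]
r1 m[B→φ1] = [0, 0, 0]
r1 m[P→φ3] = [0, 0, 0]
r1 m[M→φ0] = [0, 0, 0]
r1 m[M→φ2] = [0, 0, 0]
r1 m[M→φ4] = [0, 0, 0]
r1 m[K→φ2] = [0, 0, 0]
r1 m[K→φ5] = [0, 0, 0]
r2 m[φ0→A] = [2, 3, 0]
r2 m[φ0→M] = [2, 0, 0]
r2 m[φ1→A] = [3, 3, 0]
r2 m[φ1→B] = [3, 2, 0]
r2 m[φ2→M] = [0, 0, 3]
r2 m[φ2→K] = [3, 0, 3]
r2 m[φ3→A] = [0, 7, 1]
r2 m[φ3→P] = [4, 1, 0]
r2 m[φ4→A] = [2, 4, 3]
r2 m[φ4→M] = [4, 2, 3]
r2 m[φ5→A] = [0, 2, 0]
r2 m[φ5→K] = [0, 0, 7]
r2 m[A→φ0] = [5, 16, 4]
r2 m[A→φ1] = [4, 16, 4]
r2 m[A→φ3] = [7, 12, 3]
r2 m[A→φ4] = [5, 15, 1]
r2 m[A→φ5] = [7, 17, 4]
r2 m[B→φ1] = [0, 0, 0]
r2 m[P→φ3] = [0, 0, 0]
r2 m[M→φ0] = [4, 2, 6]
r2 m[M→φ2] = [6, 2, 3]
r2 m[M→φ4] = [2, 0, 3]
r2 m[K→φ2] = [0, 0, 7]
r2 m[K→φ5] = [3, 0, 3]
r3 m[φ0→A] = [6, 5, 2]
r3 m[φ0→M] = [7, 4, 4]
r3 m[φ1→A] = [3, 3, 0]
r3 m[φ1→B] = [7, 6, 4]
r3 m[φ2→M] = [0, 0, 5]
r3 m[φ2→K] = [5, 2, 5]
r3 m[φ3→A] = [0, 7, 1]
r3 m[φ3→P] = [7, 4, 7]
r3 m[φ4→A] = [2, 4, 3]
r3 m[φ4→M] = [5, 4, 4]
r3 m[φ5→A] = [2, 4, 0]
r3 m[φ5→K] = [7, 4, 11]
r3 m[A→φ0] = [5, 16, 4]
r3 m[A→φ1] = [4, 16, 4]
r3 m[A→φ3] = [7, 12, 3]
r3 m[A→φ4] = [5, 15, 1]
r3 m[A→φ5] = [7, 17, 4]
r3 m[B→φ1] = [0, 0, 0]
r3 m[P→φ3] = [0, 0, 0]
r3 m[M→φ0] = [4, 2, 6]
r3 m[M→φ2] = [6, 2, 3]
r3 m[M→φ4] = [2, 0, 3]
r3 m[K→φ2] = [0, 0, 7]
r3 m[K→φ5] = [3, 0, 3]
r4 m[φ0→A] = [6, 5, 2]
r4 m[φ0→M] = [7, 4, 4]
r4 m[φ1→A] = [3, 3, 0]
r4 m[φ1→B] = [7, 6, 4]
r4 m[φ2→M] = [0, 0, 5]
r4 m[φ2→K] = [5, 2, 5]
r4 m[φ3→A] = [0, 7, 1]
r4 m[φ3→P] = [7, 4, 7]
r4 m[φ4→A] = [2, 4, 3]
r4 m[φ4→M] = [5, 4, 4]
r4 m[φ5→A] = [2, 4, 0]
r4 m[φ5→K] = [7, 4, 11]
r4 m[A→φ0] = [7, 18, 4]
r4 m[A→φ1] = [10, 20, 6]
r4 m[A→φ3] = [13, 16, 5]
r4 m[A→φ4] = [11, 19, 3]
r4 m[A→φ5] = [11, 19, 6]
r4 m[B→φ1] = [0, 0, 0]
r4 m[P→φ3] = [0, 0, 0]
r4 m[M→φ0] = [5, 4, 9]
r4 m[M→φ2] = [12, 8, 8]
r4 m[M→φ4] = [7, 4, 9]
r4 m[K→φ2] = [7, 4, 11]
r4 m[K→φ5] = [5, 2, 5]
r5 m[φ0→A] = [7, 7, 4]
r5 m[φ0→M] = [8, 4, 4]
r5 m[φ1→A] = [3, 3, 0]
r5 m[φ1→B] = [13, 8, 6]
r5 m[φ2→M] = [4, 4, 9]
r5 m[φ2→K] = [11, 8, 11]
r5 m[φ3→A] = [0, 7, 1]
r5 m[φ3→P] = [9, 6, 10]
r5 m[φ4→A] = [6, 8, 7]
r5 m[φ4→M] = [7, 6, 6]
r5 m[φ5→A] = [4, 6, 2]
r5 m[φ5→K] = [9, 6, 13]
r5 m[A→φ0] = [7, 18, 4]
r5 m[A→φ1] = [10, 20, 6]
r5 m[A→φ3] = [13, 16, 5]
r5 m[A→φ4] = [11, 19, 3]
r5 m[A→φ5] = [11, 19, 6]
r5 m[B→φ1] = [0, 0, 0]
r5 m[P→φ3] = [0, 0, 0]
r5 m[M→φ0] = [5, 4, 9]
r5 m[M→φ2] = [12, 8, 8]
r5 m[M→φ4] = [7, 4, 9]
r5 m[K→φ2] = [7, 4, 11]
r5 m[K→φ5] = [5, 2, 5]
r6 m[φ0→A] = [7, 7, 4]
r6 m[φ0→M] = [8, 4, 4]
r6 m[φ1→A] = [3, 3, 0]
r6 m[φ1→B] = [13, 8, 6]
r6 m[φ2→M] = [4, 4, 9]
r6 m[φ2→K] = [11, 8, 11]
r6 m[φ3→A] = [0, 7, 1]
r6 m[φ3→P] = [9, 6, 10]
r6 m[φ4→A] = [6, 8, 7]
r6 m[φ4→M] = [7, 6, 6]
r6 m[φ5→A] = [4, 6, 2]
r6 m[φ5→K] = [9, 6, 13]
r6 m[A→φ0] = [13, 24, 10]
r6 m[A→φ1] = [17, 28, 14]
r6 m[A→φ3] = [20, 24, 13]
r6 m[A→φ4] = [14, 23, 7]
r6 m[A→φ5] = [16, 25, 12]
r6 m[B→φ1] = [0, 0, 0]
r6 m[P→φ3] = [0, 0, 0]
r6 m[M→φ0] = [11, 10, 15]
r6 m[M→φ2] = [15, 10, 10]
r6 m[M→φ4] = [12, 8, 13]
r6 m[K→φ2] = [9, 6, 13]
r6 m[K→φ5] = [11, 8, 11]
r7 m[φ0→A] = [13, 13, 10]
r7 m[φ0→M] = [14, 10, 10]
r7 m[φ1→A] = [3, 3, 0]
r7 m[φ1→B] = [20, 16, 14]
r7 m[φ2→M] = [6, 6, 11]
r7 m[φ2→K] = [13, 10, 13]
r7 m[φ3→A] = [0, 7, 1]
r7 m[φ3→P] = [17, 14, 18]
r7 m[φ4→A] = [10, 12, 11]
r7 m[φ4→M] = [11, 10, 10]
r7 m[φ5→A] = [10, 12, 8]
r7 m[φ5→K] = [15, 12, 19]
r7 m[A→φ0] = [13, 24, 10]
r7 m[A→φ1] = [17, 28, 14]
r7 m[A→φ3] = [20, 24, 13]
r7 m[A→φ4] = [14, 23, 7]
r7 m[A→φ5] = [16, 25, 12]
r7 m[B→φ1] = [0, 0, 0]
r7 m[P→φ3] = [0, 0, 0]
r7 m[M→φ0] = [11, 10, 15]
r7 m[M→φ2] = [15, 10, 10]
r7 m[M→φ4] = [12, 8, 13]
r7 m[K→φ2] = [9, 6, 13]
r7 m[K→φ5] = [11, 8, 11]

message @ round 7 = [10, 12, 8]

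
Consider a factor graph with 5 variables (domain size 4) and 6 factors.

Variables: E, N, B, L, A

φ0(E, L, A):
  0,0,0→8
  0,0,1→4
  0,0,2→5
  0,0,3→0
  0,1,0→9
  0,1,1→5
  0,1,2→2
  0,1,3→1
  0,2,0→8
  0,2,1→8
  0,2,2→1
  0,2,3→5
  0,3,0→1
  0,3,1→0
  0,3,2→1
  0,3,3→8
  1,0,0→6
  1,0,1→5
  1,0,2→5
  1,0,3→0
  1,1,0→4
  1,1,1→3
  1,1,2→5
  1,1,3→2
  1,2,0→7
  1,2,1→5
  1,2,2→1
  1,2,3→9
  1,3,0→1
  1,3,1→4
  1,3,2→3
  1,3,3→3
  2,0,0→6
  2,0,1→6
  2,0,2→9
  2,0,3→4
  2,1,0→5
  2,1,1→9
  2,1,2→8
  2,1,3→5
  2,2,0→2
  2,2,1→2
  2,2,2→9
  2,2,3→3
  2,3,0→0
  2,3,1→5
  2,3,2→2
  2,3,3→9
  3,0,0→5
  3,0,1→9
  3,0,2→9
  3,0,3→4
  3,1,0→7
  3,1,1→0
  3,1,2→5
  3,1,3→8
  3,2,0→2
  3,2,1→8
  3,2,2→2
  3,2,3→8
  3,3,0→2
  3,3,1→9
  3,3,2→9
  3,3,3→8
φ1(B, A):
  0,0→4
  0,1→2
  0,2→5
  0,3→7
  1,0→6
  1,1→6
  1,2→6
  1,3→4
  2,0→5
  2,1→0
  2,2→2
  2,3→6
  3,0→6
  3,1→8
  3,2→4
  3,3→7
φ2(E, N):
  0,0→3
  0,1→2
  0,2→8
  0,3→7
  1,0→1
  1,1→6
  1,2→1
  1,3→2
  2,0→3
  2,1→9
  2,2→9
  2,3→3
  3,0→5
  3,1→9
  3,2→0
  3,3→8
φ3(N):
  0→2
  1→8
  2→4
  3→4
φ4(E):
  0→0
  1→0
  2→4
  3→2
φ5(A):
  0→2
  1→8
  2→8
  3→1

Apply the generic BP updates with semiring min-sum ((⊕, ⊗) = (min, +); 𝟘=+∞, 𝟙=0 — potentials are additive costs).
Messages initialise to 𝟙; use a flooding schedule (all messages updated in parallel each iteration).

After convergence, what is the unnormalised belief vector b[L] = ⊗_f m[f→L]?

b[L] = [8, 10, 14, 10]

init: all messages = 𝟙 over 4 values
r1 m[φ0→E] = [0, 0, 0, 0]
r1 m[φ0→L] = [0, 0, 1, 0]
r1 m[φ0→A] = [0, 0, 1, 0]
r1 m[φ1→B] = [2, 4, 0, 4]
r1 m[φ1→A] = [4, 0, 2, 4]
r1 m[φ2→E] = [2, 1, 3, 0]
r1 m[φ2→N] = [1, 2, 0, 2]
r1 m[φ3→N] = [2, 8, 4, 4]
r1 m[φ4→E] = [0, 0, 4, 2]
r1 m[φ5→A] = [2, 8, 8, 1]
r1 m[E→φ0] = [0, 0, 0, 0]
r1 m[E→φ2] = [0, 0, 0, 0]
r1 m[E→φ4] = [0, 0, 0, 0]
r1 m[N→φ2] = [0, 0, 0, 0]
r1 m[N→φ3] = [0, 0, 0, 0]
r1 m[B→φ1] = [0, 0, 0, 0]
r1 m[L→φ0] = [0, 0, 0, 0]
r1 m[A→φ0] = [0, 0, 0, 0]
r1 m[A→φ1] = [0, 0, 0, 0]
r1 m[A→φ5] = [0, 0, 0, 0]
r2 m[φ0→E] = [0, 0, 0, 0]
r2 m[φ0→L] = [0, 0, 1, 0]
r2 m[φ0→A] = [0, 0, 1, 0]
r2 m[φ1→B] = [2, 4, 0, 4]
r2 m[φ1→A] = [4, 0, 2, 4]
r2 m[φ2→E] = [2, 1, 3, 0]
r2 m[φ2→N] = [1, 2, 0, 2]
r2 m[φ3→N] = [2, 8, 4, 4]
r2 m[φ4→E] = [0, 0, 4, 2]
r2 m[φ5→A] = [2, 8, 8, 1]
r2 m[E→φ0] = [2, 1, 7, 2]
r2 m[E→φ2] = [0, 0, 4, 2]
r2 m[E→φ4] = [2, 1, 3, 0]
r2 m[N→φ2] = [2, 8, 4, 4]
r2 m[N→φ3] = [1, 2, 0, 2]
r2 m[B→φ1] = [0, 0, 0, 0]
r2 m[L→φ0] = [0, 0, 0, 0]
r2 m[A→φ0] = [6, 8, 10, 5]
r2 m[A→φ1] = [2, 8, 9, 1]
r2 m[A→φ5] = [4, 0, 3, 4]
r3 m[φ0→E] = [5, 5, 6, 8]
r3 m[φ0→L] = [6, 8, 10, 8]
r3 m[φ0→A] = [2, 2, 2, 1]
r3 m[φ1→B] = [6, 5, 7, 8]
r3 m[φ1→A] = [4, 0, 2, 4]
r3 m[φ2→E] = [5, 3, 5, 4]
r3 m[φ2→N] = [1, 2, 1, 2]
r3 m[φ3→N] = [2, 8, 4, 4]
r3 m[φ4→E] = [0, 0, 4, 2]
r3 m[φ5→A] = [2, 8, 8, 1]
r3 m[E→φ0] = [2, 1, 7, 2]
r3 m[E→φ2] = [0, 0, 4, 2]
r3 m[E→φ4] = [2, 1, 3, 0]
r3 m[N→φ2] = [2, 8, 4, 4]
r3 m[N→φ3] = [1, 2, 0, 2]
r3 m[B→φ1] = [0, 0, 0, 0]
r3 m[L→φ0] = [0, 0, 0, 0]
r3 m[A→φ0] = [6, 8, 10, 5]
r3 m[A→φ1] = [2, 8, 9, 1]
r3 m[A→φ5] = [4, 0, 3, 4]
r4 m[φ0→E] = [5, 5, 6, 8]
r4 m[φ0→L] = [6, 8, 10, 8]
r4 m[φ0→A] = [2, 2, 2, 1]
r4 m[φ1→B] = [6, 5, 7, 8]
r4 m[φ1→A] = [4, 0, 2, 4]
r4 m[φ2→E] = [5, 3, 5, 4]
r4 m[φ2→N] = [1, 2, 1, 2]
r4 m[φ3→N] = [2, 8, 4, 4]
r4 m[φ4→E] = [0, 0, 4, 2]
r4 m[φ5→A] = [2, 8, 8, 1]
r4 m[E→φ0] = [5, 3, 9, 6]
r4 m[E→φ2] = [5, 5, 10, 10]
r4 m[E→φ4] = [10, 8, 11, 12]
r4 m[N→φ2] = [2, 8, 4, 4]
r4 m[N→φ3] = [1, 2, 1, 2]
r4 m[B→φ1] = [0, 0, 0, 0]
r4 m[L→φ0] = [0, 0, 0, 0]
r4 m[A→φ0] = [6, 8, 10, 5]
r4 m[A→φ1] = [4, 10, 10, 2]
r4 m[A→φ5] = [6, 2, 4, 5]
r5 m[φ0→E] = [5, 5, 6, 8]
r5 m[φ0→L] = [8, 10, 14, 10]
r5 m[φ0→A] = [4, 5, 4, 3]
r5 m[φ1→B] = [8, 6, 8, 9]
r5 m[φ1→A] = [4, 0, 2, 4]
r5 m[φ2→E] = [5, 3, 5, 4]
r5 m[φ2→N] = [6, 7, 6, 7]
r5 m[φ3→N] = [2, 8, 4, 4]
r5 m[φ4→E] = [0, 0, 4, 2]
r5 m[φ5→A] = [2, 8, 8, 1]
r5 m[E→φ0] = [5, 3, 9, 6]
r5 m[E→φ2] = [5, 5, 10, 10]
r5 m[E→φ4] = [10, 8, 11, 12]
r5 m[N→φ2] = [2, 8, 4, 4]
r5 m[N→φ3] = [1, 2, 1, 2]
r5 m[B→φ1] = [0, 0, 0, 0]
r5 m[L→φ0] = [0, 0, 0, 0]
r5 m[A→φ0] = [6, 8, 10, 5]
r5 m[A→φ1] = [4, 10, 10, 2]
r5 m[A→φ5] = [6, 2, 4, 5]
r6 m[φ0→E] = [5, 5, 6, 8]
r6 m[φ0→L] = [8, 10, 14, 10]
r6 m[φ0→A] = [4, 5, 4, 3]
r6 m[φ1→B] = [8, 6, 8, 9]
r6 m[φ1→A] = [4, 0, 2, 4]
r6 m[φ2→E] = [5, 3, 5, 4]
r6 m[φ2→N] = [6, 7, 6, 7]
r6 m[φ3→N] = [2, 8, 4, 4]
r6 m[φ4→E] = [0, 0, 4, 2]
r6 m[φ5→A] = [2, 8, 8, 1]
r6 m[E→φ0] = [5, 3, 9, 6]
r6 m[E→φ2] = [5, 5, 10, 10]
r6 m[E→φ4] = [10, 8, 11, 12]
r6 m[N→φ2] = [2, 8, 4, 4]
r6 m[N→φ3] = [6, 7, 6, 7]
r6 m[B→φ1] = [0, 0, 0, 0]
r6 m[L→φ0] = [0, 0, 0, 0]
r6 m[A→φ0] = [6, 8, 10, 5]
r6 m[A→φ1] = [6, 13, 12, 4]
r6 m[A→φ5] = [8, 5, 6, 7]
r7 m[φ0→E] = [5, 5, 6, 8]
r7 m[φ0→L] = [8, 10, 14, 10]
r7 m[φ0→A] = [4, 5, 4, 3]
r7 m[φ1→B] = [10, 8, 10, 11]
r7 m[φ1→A] = [4, 0, 2, 4]
r7 m[φ2→E] = [5, 3, 5, 4]
r7 m[φ2→N] = [6, 7, 6, 7]
r7 m[φ3→N] = [2, 8, 4, 4]
r7 m[φ4→E] = [0, 0, 4, 2]
r7 m[φ5→A] = [2, 8, 8, 1]
r7 m[E→φ0] = [5, 3, 9, 6]
r7 m[E→φ2] = [5, 5, 10, 10]
r7 m[E→φ4] = [10, 8, 11, 12]
r7 m[N→φ2] = [2, 8, 4, 4]
r7 m[N→φ3] = [6, 7, 6, 7]
r7 m[B→φ1] = [0, 0, 0, 0]
r7 m[L→φ0] = [0, 0, 0, 0]
r7 m[A→φ0] = [6, 8, 10, 5]
r7 m[A→φ1] = [6, 13, 12, 4]
r7 m[A→φ5] = [8, 5, 6, 7]
r8 m[φ0→E] = [5, 5, 6, 8]
r8 m[φ0→L] = [8, 10, 14, 10]
r8 m[φ0→A] = [4, 5, 4, 3]
r8 m[φ1→B] = [10, 8, 10, 11]
r8 m[φ1→A] = [4, 0, 2, 4]
r8 m[φ2→E] = [5, 3, 5, 4]
r8 m[φ2→N] = [6, 7, 6, 7]
r8 m[φ3→N] = [2, 8, 4, 4]
r8 m[φ4→E] = [0, 0, 4, 2]
r8 m[φ5→A] = [2, 8, 8, 1]
r8 m[E→φ0] = [5, 3, 9, 6]
r8 m[E→φ2] = [5, 5, 10, 10]
r8 m[E→φ4] = [10, 8, 11, 12]
r8 m[N→φ2] = [2, 8, 4, 4]
r8 m[N→φ3] = [6, 7, 6, 7]
r8 m[B→φ1] = [0, 0, 0, 0]
r8 m[L→φ0] = [0, 0, 0, 0]
r8 m[A→φ0] = [6, 8, 10, 5]
r8 m[A→φ1] = [6, 13, 12, 4]
r8 m[A→φ5] = [8, 5, 6, 7]
fixed point reached at round 8
b[L] = ⊗ incoming = [8, 10, 14, 10]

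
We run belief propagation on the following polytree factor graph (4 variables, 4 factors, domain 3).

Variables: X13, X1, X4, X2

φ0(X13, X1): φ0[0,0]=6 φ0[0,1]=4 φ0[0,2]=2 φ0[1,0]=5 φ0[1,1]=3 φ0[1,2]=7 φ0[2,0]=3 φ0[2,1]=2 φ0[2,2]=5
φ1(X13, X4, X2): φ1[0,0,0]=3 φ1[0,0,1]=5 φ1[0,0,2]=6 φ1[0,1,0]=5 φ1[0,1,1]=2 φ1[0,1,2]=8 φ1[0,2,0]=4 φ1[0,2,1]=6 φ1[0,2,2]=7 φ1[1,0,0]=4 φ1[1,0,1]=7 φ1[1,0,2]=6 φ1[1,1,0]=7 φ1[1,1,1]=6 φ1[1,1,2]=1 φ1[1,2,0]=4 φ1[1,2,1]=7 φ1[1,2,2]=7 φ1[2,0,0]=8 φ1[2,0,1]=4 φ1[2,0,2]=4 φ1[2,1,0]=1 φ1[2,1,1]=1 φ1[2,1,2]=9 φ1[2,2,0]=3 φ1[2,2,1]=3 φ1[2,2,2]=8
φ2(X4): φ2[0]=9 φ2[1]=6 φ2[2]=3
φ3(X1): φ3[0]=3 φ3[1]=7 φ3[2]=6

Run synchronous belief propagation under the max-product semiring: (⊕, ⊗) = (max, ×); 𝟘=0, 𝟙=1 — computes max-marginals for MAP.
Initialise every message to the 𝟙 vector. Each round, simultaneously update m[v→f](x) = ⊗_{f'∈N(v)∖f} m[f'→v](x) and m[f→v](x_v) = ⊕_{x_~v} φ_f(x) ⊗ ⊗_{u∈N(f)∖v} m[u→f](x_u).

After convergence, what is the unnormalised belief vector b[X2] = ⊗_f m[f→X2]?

b[X2] = [2160, 2646, 2268]

init: all messages = 𝟙 over 3 values
r1 m[φ0→X13] = [6, 7, 5]
r1 m[φ0→X1] = [6, 4, 7]
r1 m[φ1→X13] = [8, 7, 9]
r1 m[φ1→X4] = [8, 9, 8]
r1 m[φ1→X2] = [8, 7, 9]
r1 m[φ2→X4] = [9, 6, 3]
r1 m[φ3→X1] = [3, 7, 6]
r1 m[X13→φ0] = [1, 1, 1]
r1 m[X13→φ1] = [1, 1, 1]
r1 m[X1→φ0] = [1, 1, 1]
r1 m[X1→φ3] = [1, 1, 1]
r1 m[X4→φ1] = [1, 1, 1]
r1 m[X4→φ2] = [1, 1, 1]
r1 m[X2→φ1] = [1, 1, 1]
r2 m[φ0→X13] = [6, 7, 5]
r2 m[φ0→X1] = [6, 4, 7]
r2 m[φ1→X13] = [8, 7, 9]
r2 m[φ1→X4] = [8, 9, 8]
r2 m[φ1→X2] = [8, 7, 9]
r2 m[φ2→X4] = [9, 6, 3]
r2 m[φ3→X1] = [3, 7, 6]
r2 m[X13→φ0] = [8, 7, 9]
r2 m[X13→φ1] = [6, 7, 5]
r2 m[X1→φ0] = [3, 7, 6]
r2 m[X1→φ3] = [6, 4, 7]
r2 m[X4→φ1] = [9, 6, 3]
r2 m[X4→φ2] = [8, 9, 8]
r2 m[X2→φ1] = [1, 1, 1]
r3 m[φ0→X13] = [28, 42, 30]
r3 m[φ0→X1] = [48, 32, 49]
r3 m[φ1→X13] = [54, 63, 72]
r3 m[φ1→X4] = [49, 49, 49]
r3 m[φ1→X2] = [360, 441, 378]
r3 m[φ2→X4] = [9, 6, 3]
r3 m[φ3→X1] = [3, 7, 6]
r3 m[X13→φ0] = [8, 7, 9]
r3 m[X13→φ1] = [6, 7, 5]
r3 m[X1→φ0] = [3, 7, 6]
r3 m[X1→φ3] = [6, 4, 7]
r3 m[X4→φ1] = [9, 6, 3]
r3 m[X4→φ2] = [8, 9, 8]
r3 m[X2→φ1] = [1, 1, 1]
r4 m[φ0→X13] = [28, 42, 30]
r4 m[φ0→X1] = [48, 32, 49]
r4 m[φ1→X13] = [54, 63, 72]
r4 m[φ1→X4] = [49, 49, 49]
r4 m[φ1→X2] = [360, 441, 378]
r4 m[φ2→X4] = [9, 6, 3]
r4 m[φ3→X1] = [3, 7, 6]
r4 m[X13→φ0] = [54, 63, 72]
r4 m[X13→φ1] = [28, 42, 30]
r4 m[X1→φ0] = [3, 7, 6]
r4 m[X1→φ3] = [48, 32, 49]
r4 m[X4→φ1] = [9, 6, 3]
r4 m[X4→φ2] = [49, 49, 49]
r4 m[X2→φ1] = [1, 1, 1]
r5 m[φ0→X13] = [28, 42, 30]
r5 m[φ0→X1] = [324, 216, 441]
r5 m[φ1→X13] = [54, 63, 72]
r5 m[φ1→X4] = [294, 294, 294]
r5 m[φ1→X2] = [2160, 2646, 2268]
r5 m[φ2→X4] = [9, 6, 3]
r5 m[φ3→X1] = [3, 7, 6]
r5 m[X13→φ0] = [54, 63, 72]
r5 m[X13→φ1] = [28, 42, 30]
r5 m[X1→φ0] = [3, 7, 6]
r5 m[X1→φ3] = [48, 32, 49]
r5 m[X4→φ1] = [9, 6, 3]
r5 m[X4→φ2] = [49, 49, 49]
r5 m[X2→φ1] = [1, 1, 1]
r6 m[φ0→X13] = [28, 42, 30]
r6 m[φ0→X1] = [324, 216, 441]
r6 m[φ1→X13] = [54, 63, 72]
r6 m[φ1→X4] = [294, 294, 294]
r6 m[φ1→X2] = [2160, 2646, 2268]
r6 m[φ2→X4] = [9, 6, 3]
r6 m[φ3→X1] = [3, 7, 6]
r6 m[X13→φ0] = [54, 63, 72]
r6 m[X13→φ1] = [28, 42, 30]
r6 m[X1→φ0] = [3, 7, 6]
r6 m[X1→φ3] = [324, 216, 441]
r6 m[X4→φ1] = [9, 6, 3]
r6 m[X4→φ2] = [294, 294, 294]
r6 m[X2→φ1] = [1, 1, 1]
r7 m[φ0→X13] = [28, 42, 30]
r7 m[φ0→X1] = [324, 216, 441]
r7 m[φ1→X13] = [54, 63, 72]
r7 m[φ1→X4] = [294, 294, 294]
r7 m[φ1→X2] = [2160, 2646, 2268]
r7 m[φ2→X4] = [9, 6, 3]
r7 m[φ3→X1] = [3, 7, 6]
r7 m[X13→φ0] = [54, 63, 72]
r7 m[X13→φ1] = [28, 42, 30]
r7 m[X1→φ0] = [3, 7, 6]
r7 m[X1→φ3] = [324, 216, 441]
r7 m[X4→φ1] = [9, 6, 3]
r7 m[X4→φ2] = [294, 294, 294]
r7 m[X2→φ1] = [1, 1, 1]
fixed point reached at round 7
b[X2] = ⊗ incoming = [2160, 2646, 2268]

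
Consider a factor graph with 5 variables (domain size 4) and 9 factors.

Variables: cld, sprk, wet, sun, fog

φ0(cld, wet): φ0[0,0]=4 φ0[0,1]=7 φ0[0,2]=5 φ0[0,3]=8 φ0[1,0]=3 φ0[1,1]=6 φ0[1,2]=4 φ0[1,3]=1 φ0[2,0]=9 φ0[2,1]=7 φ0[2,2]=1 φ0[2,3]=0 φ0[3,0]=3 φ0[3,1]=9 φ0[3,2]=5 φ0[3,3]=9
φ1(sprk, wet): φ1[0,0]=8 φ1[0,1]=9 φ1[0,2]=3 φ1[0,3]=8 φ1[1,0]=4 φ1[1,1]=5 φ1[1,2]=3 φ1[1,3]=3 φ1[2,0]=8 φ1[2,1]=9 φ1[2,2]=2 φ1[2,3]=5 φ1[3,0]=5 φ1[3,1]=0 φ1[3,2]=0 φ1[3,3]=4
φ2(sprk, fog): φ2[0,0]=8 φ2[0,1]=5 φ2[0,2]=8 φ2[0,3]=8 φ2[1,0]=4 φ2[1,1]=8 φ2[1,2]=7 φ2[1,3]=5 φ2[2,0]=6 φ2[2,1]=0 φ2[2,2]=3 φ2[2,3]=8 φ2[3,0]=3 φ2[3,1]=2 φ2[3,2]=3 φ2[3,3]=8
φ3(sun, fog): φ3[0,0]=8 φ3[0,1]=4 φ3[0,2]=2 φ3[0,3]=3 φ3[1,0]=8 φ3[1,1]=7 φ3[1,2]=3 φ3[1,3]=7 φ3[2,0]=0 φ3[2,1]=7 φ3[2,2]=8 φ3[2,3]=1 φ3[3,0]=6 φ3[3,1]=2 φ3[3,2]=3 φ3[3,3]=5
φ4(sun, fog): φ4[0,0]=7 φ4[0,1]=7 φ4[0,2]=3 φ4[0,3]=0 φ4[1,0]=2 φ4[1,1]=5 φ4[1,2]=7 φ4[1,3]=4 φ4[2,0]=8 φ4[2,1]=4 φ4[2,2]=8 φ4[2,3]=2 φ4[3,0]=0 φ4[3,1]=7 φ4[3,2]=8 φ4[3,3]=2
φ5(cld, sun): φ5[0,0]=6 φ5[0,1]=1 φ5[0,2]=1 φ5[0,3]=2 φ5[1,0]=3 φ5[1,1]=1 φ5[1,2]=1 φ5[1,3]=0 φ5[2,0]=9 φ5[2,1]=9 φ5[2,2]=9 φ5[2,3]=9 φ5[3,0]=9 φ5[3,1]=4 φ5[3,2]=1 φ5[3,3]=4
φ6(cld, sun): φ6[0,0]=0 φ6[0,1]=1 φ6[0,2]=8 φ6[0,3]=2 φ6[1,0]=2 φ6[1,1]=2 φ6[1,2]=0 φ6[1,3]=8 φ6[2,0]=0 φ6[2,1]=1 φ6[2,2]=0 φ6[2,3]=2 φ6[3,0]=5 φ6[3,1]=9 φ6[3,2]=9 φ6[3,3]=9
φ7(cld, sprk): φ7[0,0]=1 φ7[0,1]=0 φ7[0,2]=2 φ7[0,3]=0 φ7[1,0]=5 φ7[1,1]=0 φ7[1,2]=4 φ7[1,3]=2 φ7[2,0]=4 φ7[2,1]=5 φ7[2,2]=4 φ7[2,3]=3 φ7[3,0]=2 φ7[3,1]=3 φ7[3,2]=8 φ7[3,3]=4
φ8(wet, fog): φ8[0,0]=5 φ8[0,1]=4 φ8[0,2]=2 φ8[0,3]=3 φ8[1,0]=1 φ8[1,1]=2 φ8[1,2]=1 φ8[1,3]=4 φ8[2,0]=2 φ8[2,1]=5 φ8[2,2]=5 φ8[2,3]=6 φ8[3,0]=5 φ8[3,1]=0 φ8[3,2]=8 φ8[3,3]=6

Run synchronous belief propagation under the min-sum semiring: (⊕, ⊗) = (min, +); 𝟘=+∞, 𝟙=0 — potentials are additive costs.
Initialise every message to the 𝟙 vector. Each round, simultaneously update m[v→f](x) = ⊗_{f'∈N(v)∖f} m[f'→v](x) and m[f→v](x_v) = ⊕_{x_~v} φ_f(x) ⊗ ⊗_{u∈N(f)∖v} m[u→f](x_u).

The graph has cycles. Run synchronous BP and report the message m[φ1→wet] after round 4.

init: all messages = 𝟙 over 4 values
r1 m[φ0→cld] = [4, 1, 0, 3]
r1 m[φ0→wet] = [3, 6, 1, 0]
r1 m[φ1→sprk] = [3, 3, 2, 0]
r1 m[φ1→wet] = [4, 0, 0, 3]
r1 m[φ2→sprk] = [5, 4, 0, 2]
r1 m[φ2→fog] = [3, 0, 3, 5]
r1 m[φ3→sun] = [2, 3, 0, 2]
r1 m[φ3→fog] = [0, 2, 2, 1]
r1 m[φ4→sun] = [0, 2, 2, 0]
r1 m[φ4→fog] = [0, 4, 3, 0]
r1 m[φ5→cld] = [1, 0, 9, 1]
r1 m[φ5→sun] = [3, 1, 1, 0]
r1 m[φ6→cld] = [0, 0, 0, 5]
r1 m[φ6→sun] = [0, 1, 0, 2]
r1 m[φ7→cld] = [0, 0, 3, 2]
r1 m[φ7→sprk] = [1, 0, 2, 0]
r1 m[φ8→wet] = [2, 1, 2, 0]
r1 m[φ8→fog] = [1, 0, 1, 3]
r1 m[cld→φ0] = [0, 0, 0, 0]
r1 m[cld→φ5] = [0, 0, 0, 0]
r1 m[cld→φ6] = [0, 0, 0, 0]
r1 m[cld→φ7] = [0, 0, 0, 0]
r1 m[sprk→φ1] = [0, 0, 0, 0]
r1 m[sprk→φ2] = [0, 0, 0, 0]
r1 m[sprk→φ7] = [0, 0, 0, 0]
r1 m[wet→φ0] = [0, 0, 0, 0]
r1 m[wet→φ1] = [0, 0, 0, 0]
r1 m[wet→φ8] = [0, 0, 0, 0]
r1 m[sun→φ3] = [0, 0, 0, 0]
r1 m[sun→φ4] = [0, 0, 0, 0]
r1 m[sun→φ5] = [0, 0, 0, 0]
r1 m[sun→φ6] = [0, 0, 0, 0]
r1 m[fog→φ2] = [0, 0, 0, 0]
r1 m[fog→φ3] = [0, 0, 0, 0]
r1 m[fog→φ4] = [0, 0, 0, 0]
r1 m[fog→φ8] = [0, 0, 0, 0]
r2 m[φ0→cld] = [4, 1, 0, 3]
r2 m[φ0→wet] = [3, 6, 1, 0]
r2 m[φ1→sprk] = [3, 3, 2, 0]
r2 m[φ1→wet] = [4, 0, 0, 3]
r2 m[φ2→sprk] = [5, 4, 0, 2]
r2 m[φ2→fog] = [3, 0, 3, 5]
r2 m[φ3→sun] = [2, 3, 0, 2]
r2 m[φ3→fog] = [0, 2, 2, 1]
r2 m[φ4→sun] = [0, 2, 2, 0]
r2 m[φ4→fog] = [0, 4, 3, 0]
r2 m[φ5→cld] = [1, 0, 9, 1]
r2 m[φ5→sun] = [3, 1, 1, 0]
r2 m[φ6→cld] = [0, 0, 0, 5]
r2 m[φ6→sun] = [0, 1, 0, 2]
r2 m[φ7→cld] = [0, 0, 3, 2]
r2 m[φ7→sprk] = [1, 0, 2, 0]
r2 m[φ8→wet] = [2, 1, 2, 0]
r2 m[φ8→fog] = [1, 0, 1, 3]
r2 m[cld→φ0] = [1, 0, 12, 8]
r2 m[cld→φ5] = [4, 1, 3, 10]
r2 m[cld→φ6] = [5, 1, 12, 6]
r2 m[cld→φ7] = [5, 1, 9, 9]
r2 m[sprk→φ1] = [6, 4, 2, 2]
r2 m[sprk→φ2] = [4, 3, 4, 0]
r2 m[sprk→φ7] = [8, 7, 2, 2]
r2 m[wet→φ0] = [6, 1, 2, 3]
r2 m[wet→φ1] = [5, 7, 3, 0]
r2 m[wet→φ8] = [7, 6, 1, 3]
r2 m[sun→φ3] = [3, 4, 3, 2]
r2 m[sun→φ4] = [5, 5, 1, 4]
r2 m[sun→φ5] = [2, 6, 2, 4]
r2 m[sun→φ6] = [5, 6, 3, 2]
r2 m[fog→φ2] = [1, 6, 6, 4]
r2 m[fog→φ3] = [4, 4, 7, 8]
r2 m[fog→φ4] = [4, 2, 6, 9]
r2 m[fog→φ8] = [3, 6, 8, 6]
r3 m[φ0→cld] = [7, 4, 3, 7]
r3 m[φ0→wet] = [3, 6, 4, 1]
r3 m[φ1→sprk] = [6, 3, 5, 3]
r3 m[φ1→wet] = [7, 2, 2, 6]
r3 m[φ2→sprk] = [9, 5, 6, 4]
r3 m[φ2→fog] = [3, 2, 3, 8]
r3 m[φ3→sun] = [8, 10, 4, 6]
r3 m[φ3→fog] = [3, 4, 5, 4]
r3 m[φ4→sun] = [9, 6, 6, 4]
r3 m[φ4→fog] = [4, 5, 8, 3]
r3 m[φ5→cld] = [3, 3, 11, 3]
r3 m[φ5→sun] = [4, 2, 2, 1]
r3 m[φ6→cld] = [4, 3, 3, 10]
r3 m[φ6→sun] = [3, 3, 1, 7]
r3 m[φ7→cld] = [2, 4, 5, 6]
r3 m[φ7→sprk] = [6, 1, 5, 3]
r3 m[φ8→wet] = [8, 4, 5, 6]
r3 m[φ8→fog] = [3, 3, 6, 7]
r3 m[cld→φ0] = [1, 0, 12, 8]
r3 m[cld→φ5] = [4, 1, 3, 10]
r3 m[cld→φ6] = [5, 1, 12, 6]
r3 m[cld→φ7] = [5, 1, 9, 9]
r3 m[sprk→φ1] = [6, 4, 2, 2]
r3 m[sprk→φ2] = [4, 3, 4, 0]
r3 m[sprk→φ7] = [8, 7, 2, 2]
r3 m[wet→φ0] = [6, 1, 2, 3]
r3 m[wet→φ1] = [5, 7, 3, 0]
r3 m[wet→φ8] = [7, 6, 1, 3]
r3 m[sun→φ3] = [3, 4, 3, 2]
r3 m[sun→φ4] = [5, 5, 1, 4]
r3 m[sun→φ5] = [2, 6, 2, 4]
r3 m[sun→φ6] = [5, 6, 3, 2]
r3 m[fog→φ2] = [1, 6, 6, 4]
r3 m[fog→φ3] = [4, 4, 7, 8]
r3 m[fog→φ4] = [4, 2, 6, 9]
r3 m[fog→φ8] = [3, 6, 8, 6]
r4 m[φ0→cld] = [7, 4, 3, 7]
r4 m[φ0→wet] = [3, 6, 4, 1]
r4 m[φ1→sprk] = [6, 3, 5, 3]
r4 m[φ1→wet] = [7, 2, 2, 6]
r4 m[φ2→sprk] = [9, 5, 6, 4]
r4 m[φ2→fog] = [3, 2, 3, 8]
r4 m[φ3→sun] = [8, 10, 4, 6]
r4 m[φ3→fog] = [3, 4, 5, 4]
r4 m[φ4→sun] = [9, 6, 6, 4]
r4 m[φ4→fog] = [4, 5, 8, 3]
r4 m[φ5→cld] = [3, 3, 11, 3]
r4 m[φ5→sun] = [4, 2, 2, 1]
r4 m[φ6→cld] = [4, 3, 3, 10]
r4 m[φ6→sun] = [3, 3, 1, 7]
r4 m[φ7→cld] = [2, 4, 5, 6]
r4 m[φ7→sprk] = [6, 1, 5, 3]
r4 m[φ8→wet] = [8, 4, 5, 6]
r4 m[φ8→fog] = [3, 3, 6, 7]
r4 m[cld→φ0] = [9, 10, 19, 19]
r4 m[cld→φ5] = [13, 11, 11, 23]
r4 m[cld→φ6] = [12, 11, 19, 16]
r4 m[cld→φ7] = [14, 10, 17, 20]
r4 m[sprk→φ1] = [15, 6, 11, 7]
r4 m[sprk→φ2] = [12, 4, 10, 6]
r4 m[sprk→φ7] = [15, 8, 11, 7]
r4 m[wet→φ0] = [15, 6, 7, 12]
r4 m[wet→φ1] = [11, 10, 9, 7]
r4 m[wet→φ8] = [10, 8, 6, 7]
r4 m[sun→φ3] = [16, 11, 9, 12]
r4 m[sun→φ4] = [15, 15, 7, 14]
r4 m[sun→φ5] = [20, 19, 11, 17]
r4 m[sun→φ6] = [21, 18, 12, 11]
r4 m[fog→φ2] = [10, 12, 19, 14]
r4 m[fog→φ3] = [10, 10, 17, 18]
r4 m[fog→φ4] = [9, 9, 14, 19]
r4 m[fog→φ8] = [10, 11, 16, 15]

message @ round 4 = [7, 2, 2, 6]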